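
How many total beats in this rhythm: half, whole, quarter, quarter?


Beat values:
  half = 2 beats
  whole = 4 beats
  quarter = 1 beat
  quarter = 1 beat
Sum = 2 + 4 + 1 + 1
= 8 beats


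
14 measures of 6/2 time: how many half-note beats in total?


Solution.
Time signature 6/2: the bottom number 2 means the half note gets one count
The top number 6 means 6 half-note beats per measure
Total = 6 × 14 measures
= 84 half-note beats


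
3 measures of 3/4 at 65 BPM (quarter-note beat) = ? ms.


Step by step:
Quarter-note beat duration = 60000 / 65 ms
Beats per measure (3/4) = 3
One measure = 3 × 60000 / 65 = 180000 / 65 ms
3 measures = 3 × 180000 / 65 = 540000 / 65
= 8307.7 ms


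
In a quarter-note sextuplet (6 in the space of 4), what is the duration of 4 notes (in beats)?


Step by step:
Sextuplet: 6 notes occupy the space of 4 quarter notes
Space = 4 × 1 = 4 beats
Each sextuplet note = 4 / 6 = 2/3 beats
4 notes = 4 × 2/3 = 8/3
= 8/3 beats


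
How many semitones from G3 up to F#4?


Reasoning:
Absolute semitone position = octave×12 + chromatic position
G3: 3×12 + 7 = 43
F#4: 4×12 + 6 = 54
Difference = 54 - 43 = 11
= 11 semitones


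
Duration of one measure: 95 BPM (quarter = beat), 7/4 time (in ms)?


Solution.
Quarter-note beat duration = 60000 / 95 ms
Beats per measure (7/4) = 7
One measure = 7 × 60000 / 95 = 420000 / 95 ms
= 4421.1 ms


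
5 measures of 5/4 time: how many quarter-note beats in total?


Time signature 5/4: the bottom number 4 means the quarter note gets one count
The top number 5 means 5 quarter-note beats per measure
Total = 5 × 5 measures
= 25 quarter-note beats


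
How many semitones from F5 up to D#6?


Reasoning:
Absolute semitone position = octave×12 + chromatic position
F5: 5×12 + 5 = 65
D#6: 6×12 + 3 = 75
Difference = 75 - 65 = 10
= 10 semitones


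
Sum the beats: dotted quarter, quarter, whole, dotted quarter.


Beat values:
  dotted quarter = 1.5 beats
  quarter = 1 beat
  whole = 4 beats
  dotted quarter = 1.5 beats
Sum = 1.5 + 1 + 4 + 1.5
= 8 beats


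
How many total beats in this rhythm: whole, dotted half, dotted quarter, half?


Let's work it out.
Beat values:
  whole = 4 beats
  dotted half = 3 beats
  dotted quarter = 1.5 beats
  half = 2 beats
Sum = 4 + 3 + 1.5 + 2
= 10.5 beats


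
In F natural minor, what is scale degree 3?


Step by step:
Natural minor scale pattern: W-H-W-W-H-W-W (2-1-2-2-1-2-2 semitones)
Starting from F:
  F + 2 semitones → G
  G + 1 semitone → Ab
  Ab + 2 semitones → Bb
  Bb + 2 semitones → C
  C + 1 semitone → Db
  Db + 2 semitones → Eb
  Eb + 2 semitones → F
Scale: F G Ab Bb C Db Eb
Degree 3 = Ab


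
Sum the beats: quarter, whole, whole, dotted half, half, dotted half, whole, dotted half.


Working:
Beat values:
  quarter = 1 beat
  whole = 4 beats
  whole = 4 beats
  dotted half = 3 beats
  half = 2 beats
  dotted half = 3 beats
  whole = 4 beats
  dotted half = 3 beats
Sum = 1 + 4 + 4 + 3 + 2 + 3 + 4 + 3
= 24 beats


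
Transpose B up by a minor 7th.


Solution.
minor 7th: 7 letter names, 10 semitones
Letter: B + 6 → A
Pitch: B + 10 semitones, spelled as an A → A
= A


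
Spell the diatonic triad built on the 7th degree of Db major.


Db major scale: Db Eb F Gb Ab Bb C
Diatonic triad on degree 7 stacks scale notes 7, 2, 4: C Eb Gb
C→Eb = 3 semitones; C→Gb = 6 semitones → diminished triad
= C Eb Gb (diminished)


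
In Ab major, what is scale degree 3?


Step by step:
Major scale pattern: W-W-H-W-W-W-H (2-2-1-2-2-2-1 semitones)
Starting from Ab:
  Ab + 2 semitones → Bb
  Bb + 2 semitones → C
  C + 1 semitone → Db
  Db + 2 semitones → Eb
  Eb + 2 semitones → F
  F + 2 semitones → G
  G + 1 semitone → Ab
Scale: Ab Bb C Db Eb F G
Degree 3 = C


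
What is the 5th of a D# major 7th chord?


Step by step:
Major 7th chord = root + major 3rd + perfect 5th + major 7th
Seventh chords stack in thirds, so the letter names are D-F-A-C
Root: D#
Major 3rd above D#: F##
Perfect 5th above D#: A#
Major 7th above D#: C##
The 5th = A#


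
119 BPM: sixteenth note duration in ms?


Working:
One quarter-note beat = 60000 / BPM = 60000 / 119 ms
Sixteenth note = 1/4 × quarter note
Duration = 1/4 × 60000 / 119 = 15000 / 119
= 126.1 ms


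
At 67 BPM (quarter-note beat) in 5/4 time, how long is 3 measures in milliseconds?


Quarter-note beat duration = 60000 / 67 ms
Beats per measure (5/4) = 5
One measure = 5 × 60000 / 67 = 300000 / 67 ms
3 measures = 3 × 300000 / 67 = 900000 / 67
= 13432.8 ms


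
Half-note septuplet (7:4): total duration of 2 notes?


Let's work it out.
Septuplet: 7 notes occupy the space of 4 half notes
Space = 4 × 2 = 8 beats
Each septuplet note = 8 / 7 = 8/7 beats
2 notes = 2 × 8/7 = 16/7
= 16/7 beats


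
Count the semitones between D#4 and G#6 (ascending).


Absolute semitone position = octave×12 + chromatic position
D#4: 4×12 + 3 = 51
G#6: 6×12 + 8 = 80
Difference = 80 - 51 = 29
= 29 semitones


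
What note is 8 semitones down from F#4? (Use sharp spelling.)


Solution.
F#4: chromatic position 6 in octave 4 → absolute = 4×12 + 6 = 54
Transpose down 8: 54 - 8 = 46
46 = 3×12 + 10 → A# in octave 3
Result = A#3


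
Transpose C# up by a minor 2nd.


Let's work it out.
minor 2nd: 2 letter names, 1 semitones
Letter: C + 1 → D
Pitch: C# + 1 semitones, spelled as a D → D
= D


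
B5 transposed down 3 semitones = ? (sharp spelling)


Let's work it out.
B5: chromatic position 11 in octave 5 → absolute = 5×12 + 11 = 71
Transpose down 3: 71 - 3 = 68
68 = 5×12 + 8 → G# in octave 5
Result = G#5


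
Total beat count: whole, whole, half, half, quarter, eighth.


Let's work it out.
Beat values:
  whole = 4 beats
  whole = 4 beats
  half = 2 beats
  half = 2 beats
  quarter = 1 beat
  eighth = 0.5 beats
Sum = 4 + 4 + 2 + 2 + 1 + 0.5
= 13.5 beats


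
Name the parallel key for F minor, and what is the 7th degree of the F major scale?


Working:
Parallel keys share the same tonic but differ in mode
F minor → parallel is F major
F major scale: F G A Bb C D E
= F major; 7th degree = E


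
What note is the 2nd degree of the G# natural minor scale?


Step by step:
Natural minor scale pattern: W-H-W-W-H-W-W (2-1-2-2-1-2-2 semitones)
Starting from G#:
  G# + 2 semitones → A#
  A# + 1 semitone → B
  B + 2 semitones → C#
  C# + 2 semitones → D#
  D# + 1 semitone → E
  E + 2 semitones → F#
  F# + 2 semitones → G#
Scale: G# A# B C# D# E F#
Degree 2 = A#


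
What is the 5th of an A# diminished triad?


Diminished triad = root + minor 3rd (3 semitones) + diminished 5th (6 semitones)
A triad on A# stacks thirds, so the chord tones use letter names A-C-E
Root: A#
Minor 3rd above A#: C#
Diminished 5th above A#: E
The 5th = E


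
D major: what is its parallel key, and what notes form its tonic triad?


Step by step:
Parallel keys share the same tonic but differ in mode
D major → parallel is D minor
Tonic triad of D minor = D F A
= D minor; triad = D F A


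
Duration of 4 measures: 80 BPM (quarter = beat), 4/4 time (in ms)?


Reasoning:
Quarter-note beat duration = 60000 / 80 ms
Beats per measure (4/4) = 4
One measure = 4 × 60000 / 80 = 240000 / 80 ms
4 measures = 4 × 240000 / 80 = 960000 / 80
= 12000.0 ms


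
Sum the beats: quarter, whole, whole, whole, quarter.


Beat values:
  quarter = 1 beat
  whole = 4 beats
  whole = 4 beats
  whole = 4 beats
  quarter = 1 beat
Sum = 1 + 4 + 4 + 4 + 1
= 14 beats


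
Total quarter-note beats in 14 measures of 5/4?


Reasoning:
Time signature 5/4: the bottom number 4 means the quarter note gets one count
The top number 5 means 5 quarter-note beats per measure
Total = 5 × 14 measures
= 70 quarter-note beats


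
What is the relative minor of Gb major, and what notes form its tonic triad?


The relative minor shares the major's key signature and starts on its 6th degree
6th degree = a major 6th above the tonic; a major 6th above Gb is Eb
→ relative minor of Gb major is Eb minor
Tonic triad of Eb minor = root + minor 3rd + perfect 5th = Eb Gb Bb
= Eb minor; triad = Eb Gb Bb


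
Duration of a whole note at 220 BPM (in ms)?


Let's work it out.
One quarter-note beat = 60000 / BPM = 60000 / 220 ms
Whole note = 4 × quarter note
Duration = 4 × 60000 / 220 = 240000 / 220
= 1090.9 ms


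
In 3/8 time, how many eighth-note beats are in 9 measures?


Time signature 3/8: the bottom number 8 means the eighth note gets one count
The top number 3 means 3 eighth-note beats per measure
Total = 3 × 9 measures
= 27 eighth-note beats


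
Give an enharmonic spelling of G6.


Enharmonic notes sound the same pitch but are spelled with different letter names
G and F## name the same pitch class
= F##6


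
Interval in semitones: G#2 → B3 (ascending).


Let's work it out.
Absolute semitone position = octave×12 + chromatic position
G#2: 2×12 + 8 = 32
B3: 3×12 + 11 = 47
Difference = 47 - 32 = 15
= 15 semitones


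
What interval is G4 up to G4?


Reasoning:
Letter names: G → G spans 1 letter name → a unison
Semitones: G4 → G4 = 0 half-steps
A unison of 0 semitones is a perfect unison
= perfect unison


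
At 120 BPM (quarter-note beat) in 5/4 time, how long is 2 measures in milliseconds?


Quarter-note beat duration = 60000 / 120 ms
Beats per measure (5/4) = 5
One measure = 5 × 60000 / 120 = 300000 / 120 ms
2 measures = 2 × 300000 / 120 = 600000 / 120
= 5000.0 ms


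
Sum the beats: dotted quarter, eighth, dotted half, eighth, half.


Reasoning:
Beat values:
  dotted quarter = 1.5 beats
  eighth = 0.5 beats
  dotted half = 3 beats
  eighth = 0.5 beats
  half = 2 beats
Sum = 1.5 + 0.5 + 3 + 0.5 + 2
= 7.5 beats


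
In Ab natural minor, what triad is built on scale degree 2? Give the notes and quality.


Let's work it out.
Ab natural minor scale: Ab Bb Cb Db Eb Fb Gb
Diatonic triad on degree 2 stacks scale notes 2, 4, 6: Bb Db Fb
Bb→Db = 3 semitones; Bb→Fb = 6 semitones → diminished triad
= Bb Db Fb (diminished)


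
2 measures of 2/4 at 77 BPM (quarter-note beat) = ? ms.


Reasoning:
Quarter-note beat duration = 60000 / 77 ms
Beats per measure (2/4) = 2
One measure = 2 × 60000 / 77 = 120000 / 77 ms
2 measures = 2 × 120000 / 77 = 240000 / 77
= 3116.9 ms


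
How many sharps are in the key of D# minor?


Reasoning:
Sharp minor keys follow the circle of fifths: A(0), E(1), B(2), F#(3), C#(4), G#(5), D#(6), A#(7)
D# minor has 6 sharps
Order of sharps: F# C# G# D# A# E# B# → first 6: F#, C#, G#, D#, A#, E#
= 6 sharps


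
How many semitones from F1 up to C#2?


Absolute semitone position = octave×12 + chromatic position
F1: 1×12 + 5 = 17
C#2: 2×12 + 1 = 25
Difference = 25 - 17 = 8
= 8 semitones


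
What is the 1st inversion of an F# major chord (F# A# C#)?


Solution.
Root position: F# A# C#
1st inversion: move root up an octave
Bass note: A#
Notes (bottom to top) = A# C# F#


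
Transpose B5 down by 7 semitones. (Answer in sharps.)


B5: chromatic position 11 in octave 5 → absolute = 5×12 + 11 = 71
Transpose down 7: 71 - 7 = 64
64 = 5×12 + 4 → E in octave 5
Result = E5


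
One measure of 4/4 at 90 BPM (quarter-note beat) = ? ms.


Quarter-note beat duration = 60000 / 90 ms
Beats per measure (4/4) = 4
One measure = 4 × 60000 / 90 = 240000 / 90 ms
= 2666.7 ms


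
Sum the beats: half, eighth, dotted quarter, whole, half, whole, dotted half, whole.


Beat values:
  half = 2 beats
  eighth = 0.5 beats
  dotted quarter = 1.5 beats
  whole = 4 beats
  half = 2 beats
  whole = 4 beats
  dotted half = 3 beats
  whole = 4 beats
Sum = 2 + 0.5 + 1.5 + 4 + 2 + 4 + 3 + 4
= 21 beats


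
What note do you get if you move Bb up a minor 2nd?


Solution.
minor 2nd: 2 letter names, 1 semitones
Letter: B + 1 → C
Pitch: Bb + 1 semitones, spelled as a C → Cb
= Cb


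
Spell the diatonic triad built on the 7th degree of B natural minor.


Solution.
B natural minor scale: B C# D E F# G A
Diatonic triad on degree 7 stacks scale notes 7, 2, 4: A C# E
A→C# = 4 semitones; A→E = 7 semitones → major triad
= A C# E (major)


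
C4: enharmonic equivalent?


Reasoning:
Enharmonic notes sound the same pitch but are spelled with different letter names
C and B# name the same pitch class
Octave numbers change at C, so C4 = B#3
= B#3


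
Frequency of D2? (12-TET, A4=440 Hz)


Working:
f = 440 × 2^(n/12) where n = semitones from A4
D2: -31 semitones from A4
f = 440 × 2^(-31/12)
f = 73.42 Hz


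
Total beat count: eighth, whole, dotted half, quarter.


Beat values:
  eighth = 0.5 beats
  whole = 4 beats
  dotted half = 3 beats
  quarter = 1 beat
Sum = 0.5 + 4 + 3 + 1
= 8.5 beats


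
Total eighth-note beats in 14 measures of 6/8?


Step by step:
Time signature 6/8: the bottom number 8 means the eighth note gets one count
The top number 6 means 6 eighth-note beats per measure
Total = 6 × 14 measures
= 84 eighth-note beats


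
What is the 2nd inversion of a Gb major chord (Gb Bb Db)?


Root position: Gb Bb Db
2nd inversion: move root and 3rd up an octave
Bass note: Db
Notes (bottom to top) = Db Gb Bb


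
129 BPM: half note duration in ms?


Working:
One quarter-note beat = 60000 / BPM = 60000 / 129 ms
Half note = 2 × quarter note
Duration = 2 × 60000 / 129 = 120000 / 129
= 930.2 ms


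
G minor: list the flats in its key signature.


Working:
Flat minor keys: A(0), D(1), G(2), C(3), F(4), Bb(5), Eb(6), Ab(7)
G minor has 2 flats
Order of flats: Bb Eb Ab Db Gb Cb Fb → first 2: Bb, Eb
= Bb, Eb


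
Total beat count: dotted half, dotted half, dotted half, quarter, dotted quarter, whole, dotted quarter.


Working:
Beat values:
  dotted half = 3 beats
  dotted half = 3 beats
  dotted half = 3 beats
  quarter = 1 beat
  dotted quarter = 1.5 beats
  whole = 4 beats
  dotted quarter = 1.5 beats
Sum = 3 + 3 + 3 + 1 + 1.5 + 4 + 1.5
= 17 beats


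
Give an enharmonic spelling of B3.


Let's work it out.
Enharmonic notes sound the same pitch but are spelled with different letter names
B and A## name the same pitch class
= A##3


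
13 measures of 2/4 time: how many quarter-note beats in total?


Let's work it out.
Time signature 2/4: the bottom number 4 means the quarter note gets one count
The top number 2 means 2 quarter-note beats per measure
Total = 2 × 13 measures
= 26 quarter-note beats


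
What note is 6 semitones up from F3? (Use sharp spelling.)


Solution.
F3: chromatic position 5 in octave 3 → absolute = 3×12 + 5 = 41
Transpose up 6: 41 + 6 = 47
47 = 3×12 + 11 → B in octave 3
Result = B3


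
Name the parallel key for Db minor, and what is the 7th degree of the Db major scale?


Let's work it out.
Parallel keys share the same tonic but differ in mode
Db minor → parallel is Db major
Db major scale: Db Eb F Gb Ab Bb C
= Db major; 7th degree = C


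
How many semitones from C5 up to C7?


Let's work it out.
Absolute semitone position = octave×12 + chromatic position
C5: 5×12 + 0 = 60
C7: 7×12 + 0 = 84
Difference = 84 - 60 = 24
= 24 semitones


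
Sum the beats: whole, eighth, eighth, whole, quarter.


Working:
Beat values:
  whole = 4 beats
  eighth = 0.5 beats
  eighth = 0.5 beats
  whole = 4 beats
  quarter = 1 beat
Sum = 4 + 0.5 + 0.5 + 4 + 1
= 10 beats


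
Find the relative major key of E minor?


Working:
The relative major shares the key signature and is a minor 3rd above the minor tonic
A minor 3rd above E is G
→ relative major of E minor is G major
= G major


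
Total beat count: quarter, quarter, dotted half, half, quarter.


Working:
Beat values:
  quarter = 1 beat
  quarter = 1 beat
  dotted half = 3 beats
  half = 2 beats
  quarter = 1 beat
Sum = 1 + 1 + 3 + 2 + 1
= 8 beats


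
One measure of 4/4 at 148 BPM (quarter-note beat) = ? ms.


Solution.
Quarter-note beat duration = 60000 / 148 ms
Beats per measure (4/4) = 4
One measure = 4 × 60000 / 148 = 240000 / 148 ms
= 1621.6 ms


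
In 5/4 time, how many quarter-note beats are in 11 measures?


Reasoning:
Time signature 5/4: the bottom number 4 means the quarter note gets one count
The top number 5 means 5 quarter-note beats per measure
Total = 5 × 11 measures
= 55 quarter-note beats


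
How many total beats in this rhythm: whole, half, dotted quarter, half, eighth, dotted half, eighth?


Step by step:
Beat values:
  whole = 4 beats
  half = 2 beats
  dotted quarter = 1.5 beats
  half = 2 beats
  eighth = 0.5 beats
  dotted half = 3 beats
  eighth = 0.5 beats
Sum = 4 + 2 + 1.5 + 2 + 0.5 + 3 + 0.5
= 13.5 beats


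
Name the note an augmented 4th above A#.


A 4th spans 4 letter names, so from A we land on D
An augmented 4th = 6 semitones above A#
Spell D at that pitch: D##
= D##


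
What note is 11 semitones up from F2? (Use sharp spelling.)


Working:
F2: chromatic position 5 in octave 2 → absolute = 2×12 + 5 = 29
Transpose up 11: 29 + 11 = 40
40 = 3×12 + 4 → E in octave 3
Result = E3


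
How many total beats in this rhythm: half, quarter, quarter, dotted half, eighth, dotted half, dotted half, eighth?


Let's work it out.
Beat values:
  half = 2 beats
  quarter = 1 beat
  quarter = 1 beat
  dotted half = 3 beats
  eighth = 0.5 beats
  dotted half = 3 beats
  dotted half = 3 beats
  eighth = 0.5 beats
Sum = 2 + 1 + 1 + 3 + 0.5 + 3 + 3 + 0.5
= 14 beats


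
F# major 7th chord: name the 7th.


Let's work it out.
Major 7th chord = root + major 3rd + perfect 5th + major 7th
Seventh chords stack in thirds, so the letter names are F-A-C-E
Root: F#
Major 3rd above F#: A#
Perfect 5th above F#: C#
Major 7th above F#: E#
The 7th = E#


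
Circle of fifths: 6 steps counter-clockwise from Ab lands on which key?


Solution.
Each counter-clockwise step moves down a perfect 5th (= up a perfect 4th)
From Ab: Ab → Db → F#/Gb → B → E → A → D
= D


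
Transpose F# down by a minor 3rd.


Solution.
minor 3rd: 3 letter names, 3 semitones
Letter: F - 2 → D
Pitch: F# - 3 semitones, spelled as a D → D#
= D#


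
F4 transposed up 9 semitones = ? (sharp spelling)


Working:
F4: chromatic position 5 in octave 4 → absolute = 4×12 + 5 = 53
Transpose up 9: 53 + 9 = 62
62 = 5×12 + 2 → D in octave 5
Result = D5


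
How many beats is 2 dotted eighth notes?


Let's work it out.
Base eighth note = 1/2 beats
Dot 1 adds half the previous value: +1/4
One dotted eighth = 1/2 + 1/4 = 3/4
2 of them = 2 × 3/4 = 3/2
= 3/2 beats


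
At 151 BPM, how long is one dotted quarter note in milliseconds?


One quarter-note beat = 60000 / BPM = 60000 / 151 ms
Dotted quarter note = 3/2 × quarter note
Duration = 3/2 × 60000 / 151 = 90000 / 151
= 596.0 ms


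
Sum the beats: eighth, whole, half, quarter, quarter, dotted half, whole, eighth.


Reasoning:
Beat values:
  eighth = 0.5 beats
  whole = 4 beats
  half = 2 beats
  quarter = 1 beat
  quarter = 1 beat
  dotted half = 3 beats
  whole = 4 beats
  eighth = 0.5 beats
Sum = 0.5 + 4 + 2 + 1 + 1 + 3 + 4 + 0.5
= 16 beats


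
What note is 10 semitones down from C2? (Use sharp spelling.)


Let's work it out.
C2: chromatic position 0 in octave 2 → absolute = 2×12 + 0 = 24
Transpose down 10: 24 - 10 = 14
14 = 1×12 + 2 → D in octave 1
Result = D1


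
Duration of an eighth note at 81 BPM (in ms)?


One quarter-note beat = 60000 / BPM = 60000 / 81 ms
Eighth note = 1/2 × quarter note
Duration = 1/2 × 60000 / 81 = 30000 / 81
= 370.4 ms


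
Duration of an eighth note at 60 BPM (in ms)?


Let's work it out.
One quarter-note beat = 60000 / BPM = 60000 / 60 ms
Eighth note = 1/2 × quarter note
Duration = 1/2 × 60000 / 60 = 30000 / 60
= 500.0 ms


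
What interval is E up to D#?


Letter names: E → D spans 7 letter names → a 7th
Semitones: E → D# = 11 half-steps
A 7th of 11 semitones is a major 7th
= major 7th


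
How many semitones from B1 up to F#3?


Working:
Absolute semitone position = octave×12 + chromatic position
B1: 1×12 + 11 = 23
F#3: 3×12 + 6 = 42
Difference = 42 - 23 = 19
= 19 semitones


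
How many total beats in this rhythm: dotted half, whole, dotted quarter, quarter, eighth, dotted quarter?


Step by step:
Beat values:
  dotted half = 3 beats
  whole = 4 beats
  dotted quarter = 1.5 beats
  quarter = 1 beat
  eighth = 0.5 beats
  dotted quarter = 1.5 beats
Sum = 3 + 4 + 1.5 + 1 + 0.5 + 1.5
= 11.5 beats


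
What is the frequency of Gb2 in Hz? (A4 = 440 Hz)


Reasoning:
f = 440 × 2^(n/12) where n = semitones from A4
Gb2: -27 semitones from A4
f = 440 × 2^(-27/12)
f = 92.50 Hz


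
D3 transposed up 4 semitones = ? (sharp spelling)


Let's work it out.
D3: chromatic position 2 in octave 3 → absolute = 3×12 + 2 = 38
Transpose up 4: 38 + 4 = 42
42 = 3×12 + 6 → F# in octave 3
Result = F#3


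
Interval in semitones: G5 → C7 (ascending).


Solution.
Absolute semitone position = octave×12 + chromatic position
G5: 5×12 + 7 = 67
C7: 7×12 + 0 = 84
Difference = 84 - 67 = 17
= 17 semitones


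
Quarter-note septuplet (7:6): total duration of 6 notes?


Septuplet: 7 notes occupy the space of 6 quarter notes
Space = 6 × 1 = 6 beats
Each septuplet note = 6 / 7 = 6/7 beats
6 notes = 6 × 6/7 = 36/7
= 36/7 beats


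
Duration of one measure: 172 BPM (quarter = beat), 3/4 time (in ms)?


Quarter-note beat duration = 60000 / 172 ms
Beats per measure (3/4) = 3
One measure = 3 × 60000 / 172 = 180000 / 172 ms
= 1046.5 ms


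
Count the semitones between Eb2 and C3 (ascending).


Reasoning:
Absolute semitone position = octave×12 + chromatic position
Eb2: 2×12 + 3 = 27
C3: 3×12 + 0 = 36
Difference = 36 - 27 = 9
= 9 semitones


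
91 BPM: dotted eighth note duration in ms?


Step by step:
One quarter-note beat = 60000 / BPM = 60000 / 91 ms
Dotted eighth note = 3/4 × quarter note
Duration = 3/4 × 60000 / 91 = 45000 / 91
= 494.5 ms


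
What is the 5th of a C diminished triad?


Working:
Diminished triad = root + minor 3rd (3 semitones) + diminished 5th (6 semitones)
A triad on C stacks thirds, so the chord tones use letter names C-E-G
Root: C
Minor 3rd above C: Eb
Diminished 5th above C: Gb
The 5th = Gb


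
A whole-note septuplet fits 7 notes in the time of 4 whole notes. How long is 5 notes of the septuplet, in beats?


Septuplet: 7 notes occupy the space of 4 whole notes
Space = 4 × 4 = 16 beats
Each septuplet note = 16 / 7 = 16/7 beats
5 notes = 5 × 16/7 = 80/7
= 80/7 beats


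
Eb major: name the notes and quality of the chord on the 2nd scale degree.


Eb major scale: Eb F G Ab Bb C D
Diatonic triad on degree 2 stacks scale notes 2, 4, 6: F Ab C
F→Ab = 3 semitones; F→C = 7 semitones → minor triad
= F Ab C (minor)


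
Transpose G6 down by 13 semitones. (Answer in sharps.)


Reasoning:
G6: chromatic position 7 in octave 6 → absolute = 6×12 + 7 = 79
Transpose down 13: 79 - 13 = 66
66 = 5×12 + 6 → F# in octave 5
Result = F#5


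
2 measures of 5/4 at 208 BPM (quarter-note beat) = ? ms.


Quarter-note beat duration = 60000 / 208 ms
Beats per measure (5/4) = 5
One measure = 5 × 60000 / 208 = 300000 / 208 ms
2 measures = 2 × 300000 / 208 = 600000 / 208
= 2884.6 ms


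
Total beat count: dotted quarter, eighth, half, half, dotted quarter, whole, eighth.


Beat values:
  dotted quarter = 1.5 beats
  eighth = 0.5 beats
  half = 2 beats
  half = 2 beats
  dotted quarter = 1.5 beats
  whole = 4 beats
  eighth = 0.5 beats
Sum = 1.5 + 0.5 + 2 + 2 + 1.5 + 4 + 0.5
= 12 beats


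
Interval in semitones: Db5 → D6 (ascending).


Absolute semitone position = octave×12 + chromatic position
Db5: 5×12 + 1 = 61
D6: 6×12 + 2 = 74
Difference = 74 - 61 = 13
= 13 semitones


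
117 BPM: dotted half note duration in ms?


Step by step:
One quarter-note beat = 60000 / BPM = 60000 / 117 ms
Dotted half note = 3 × quarter note
Duration = 3 × 60000 / 117 = 180000 / 117
= 1538.5 ms


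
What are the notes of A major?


Major scale pattern: W-W-H-W-W-W-H (2-2-1-2-2-2-1 semitones)
Starting from A:
  A + 2 semitones → B
  B + 2 semitones → C#
  C# + 1 semitone → D
  D + 2 semitones → E
  E + 2 semitones → F#
  F# + 2 semitones → G#
  G# + 1 semitone → A
Scale = A B C# D E F# G#


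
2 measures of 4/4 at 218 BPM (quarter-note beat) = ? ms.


Quarter-note beat duration = 60000 / 218 ms
Beats per measure (4/4) = 4
One measure = 4 × 60000 / 218 = 240000 / 218 ms
2 measures = 2 × 240000 / 218 = 480000 / 218
= 2201.8 ms


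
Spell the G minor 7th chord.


Let's work it out.
Minor 7th chord = root + minor 3rd + perfect 5th + minor 7th
Seventh chords stack in thirds, so the letter names are G-B-D-F
Root: G
Minor 3rd above G: Bb
Perfect 5th above G: D
Minor 7th above G: F
Chord = G Bb D F


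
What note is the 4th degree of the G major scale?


Solution.
Major scale pattern: W-W-H-W-W-W-H (2-2-1-2-2-2-1 semitones)
Starting from G:
  G + 2 semitones → A
  A + 2 semitones → B
  B + 1 semitone → C
  C + 2 semitones → D
  D + 2 semitones → E
  E + 2 semitones → F#
  F# + 1 semitone → G
Scale: G A B C D E F#
Degree 4 = C


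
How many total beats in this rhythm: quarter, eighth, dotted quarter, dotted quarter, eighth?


Step by step:
Beat values:
  quarter = 1 beat
  eighth = 0.5 beats
  dotted quarter = 1.5 beats
  dotted quarter = 1.5 beats
  eighth = 0.5 beats
Sum = 1 + 0.5 + 1.5 + 1.5 + 0.5
= 5 beats


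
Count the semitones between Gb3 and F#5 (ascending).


Absolute semitone position = octave×12 + chromatic position
Gb3: 3×12 + 6 = 42
F#5: 5×12 + 6 = 66
Difference = 66 - 42 = 24
= 24 semitones


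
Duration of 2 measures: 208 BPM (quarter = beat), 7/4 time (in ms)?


Step by step:
Quarter-note beat duration = 60000 / 208 ms
Beats per measure (7/4) = 7
One measure = 7 × 60000 / 208 = 420000 / 208 ms
2 measures = 2 × 420000 / 208 = 840000 / 208
= 4038.5 ms


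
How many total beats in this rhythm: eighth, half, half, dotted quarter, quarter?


Solution.
Beat values:
  eighth = 0.5 beats
  half = 2 beats
  half = 2 beats
  dotted quarter = 1.5 beats
  quarter = 1 beat
Sum = 0.5 + 2 + 2 + 1.5 + 1
= 7 beats


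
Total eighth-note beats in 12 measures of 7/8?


Time signature 7/8: the bottom number 8 means the eighth note gets one count
The top number 7 means 7 eighth-note beats per measure
Total = 7 × 12 measures
= 84 eighth-note beats


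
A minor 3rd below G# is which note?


A 3rd spans 3 letter names, so from G we land on E
A minor 3rd = 3 semitones below G#
Spell E at that pitch: E#
= E#


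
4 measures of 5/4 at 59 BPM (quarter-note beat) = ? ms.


Step by step:
Quarter-note beat duration = 60000 / 59 ms
Beats per measure (5/4) = 5
One measure = 5 × 60000 / 59 = 300000 / 59 ms
4 measures = 4 × 300000 / 59 = 1200000 / 59
= 20339.0 ms


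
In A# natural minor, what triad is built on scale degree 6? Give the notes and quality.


Reasoning:
A# natural minor scale: A# B# C# D# E# F# G#
Diatonic triad on degree 6 stacks scale notes 6, 1, 3: F# A# C#
F#→A# = 4 semitones; F#→C# = 7 semitones → major triad
= F# A# C# (major)


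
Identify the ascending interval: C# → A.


Reasoning:
Letter names: C → A spans 6 letter names → a 6th
Semitones: C# → A = 8 half-steps
A 6th of 8 semitones is a minor 6th
= minor 6th


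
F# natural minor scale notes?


Step by step:
Natural minor scale pattern: W-H-W-W-H-W-W (2-1-2-2-1-2-2 semitones)
Starting from F#:
  F# + 2 semitones → G#
  G# + 1 semitone → A
  A + 2 semitones → B
  B + 2 semitones → C#
  C# + 1 semitone → D
  D + 2 semitones → E
  E + 2 semitones → F#
Scale = F# G# A B C# D E


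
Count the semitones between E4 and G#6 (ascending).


Absolute semitone position = octave×12 + chromatic position
E4: 4×12 + 4 = 52
G#6: 6×12 + 8 = 80
Difference = 80 - 52 = 28
= 28 semitones


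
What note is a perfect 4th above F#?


A 4th spans 4 letter names, so from F we land on B
A perfect 4th = 5 semitones above F#
Spell B at that pitch: B
= B


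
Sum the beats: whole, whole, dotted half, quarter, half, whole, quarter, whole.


Let's work it out.
Beat values:
  whole = 4 beats
  whole = 4 beats
  dotted half = 3 beats
  quarter = 1 beat
  half = 2 beats
  whole = 4 beats
  quarter = 1 beat
  whole = 4 beats
Sum = 4 + 4 + 3 + 1 + 2 + 4 + 1 + 4
= 23 beats


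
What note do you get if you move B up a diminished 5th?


Solution.
diminished 5th: 5 letter names, 6 semitones
Letter: B + 4 → F
Pitch: B + 6 semitones, spelled as an F → F
= F


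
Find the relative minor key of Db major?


Let's work it out.
The relative minor shares the major's key signature and starts on its 6th degree
6th degree = a major 6th above the tonic; a major 6th above Db is Bb
→ relative minor of Db major is Bb minor
= Bb minor


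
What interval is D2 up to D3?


Let's work it out.
Letter names: D → D spans 8 letter names → an octave
Semitones: D2 → D3 = 12 half-steps
An octave of 12 semitones is a perfect octave
= perfect octave


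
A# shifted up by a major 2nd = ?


Reasoning:
major 2nd: 2 letter names, 2 semitones
Letter: A + 1 → B
Pitch: A# + 2 semitones, spelled as a B → B#
= B#


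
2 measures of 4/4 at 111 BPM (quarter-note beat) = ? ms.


Quarter-note beat duration = 60000 / 111 ms
Beats per measure (4/4) = 4
One measure = 4 × 60000 / 111 = 240000 / 111 ms
2 measures = 2 × 240000 / 111 = 480000 / 111
= 4324.3 ms


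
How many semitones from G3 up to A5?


Let's work it out.
Absolute semitone position = octave×12 + chromatic position
G3: 3×12 + 7 = 43
A5: 5×12 + 9 = 69
Difference = 69 - 43 = 26
= 26 semitones


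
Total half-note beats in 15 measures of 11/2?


Reasoning:
Time signature 11/2: the bottom number 2 means the half note gets one count
The top number 11 means 11 half-note beats per measure
Total = 11 × 15 measures
= 165 half-note beats


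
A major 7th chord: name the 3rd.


Major 7th chord = root + major 3rd + perfect 5th + major 7th
Seventh chords stack in thirds, so the letter names are A-C-E-G
Root: A
Major 3rd above A: C#
Perfect 5th above A: E
Major 7th above A: G#
The 3rd = C#


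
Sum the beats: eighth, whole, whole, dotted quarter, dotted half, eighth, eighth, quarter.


Working:
Beat values:
  eighth = 0.5 beats
  whole = 4 beats
  whole = 4 beats
  dotted quarter = 1.5 beats
  dotted half = 3 beats
  eighth = 0.5 beats
  eighth = 0.5 beats
  quarter = 1 beat
Sum = 0.5 + 4 + 4 + 1.5 + 3 + 0.5 + 0.5 + 1
= 15 beats


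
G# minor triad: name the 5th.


Minor triad = root + minor 3rd (3 semitones) + perfect 5th (7 semitones)
A triad on G# stacks thirds, so the chord tones use letter names G-B-D
Root: G#
Minor 3rd above G#: B
Perfect 5th above G#: D#
The 5th = D#


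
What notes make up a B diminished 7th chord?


Step by step:
Diminished 7th chord = root + minor 3rd + diminished 5th + diminished 7th
Seventh chords stack in thirds, so the letter names are B-D-F-A
Root: B
Minor 3rd above B: D
Diminished 5th above B: F
Diminished 7th above B: Ab
Chord = B D F Ab


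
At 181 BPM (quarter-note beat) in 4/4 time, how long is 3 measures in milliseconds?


Quarter-note beat duration = 60000 / 181 ms
Beats per measure (4/4) = 4
One measure = 4 × 60000 / 181 = 240000 / 181 ms
3 measures = 3 × 240000 / 181 = 720000 / 181
= 3977.9 ms


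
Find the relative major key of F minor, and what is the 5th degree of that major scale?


The relative major shares the key signature and is a minor 3rd above the minor tonic
A minor 3rd above F is Ab
→ relative major of F minor is Ab major
Ab major scale: Ab Bb C Db Eb F G
= Ab major; 5th degree = Eb


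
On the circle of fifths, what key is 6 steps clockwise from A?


Reasoning:
Each clockwise step on the circle of fifths moves up a perfect 5th
From A: A → E → B → F#/Gb → Db → Ab → Eb
= Eb


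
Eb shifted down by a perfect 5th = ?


Reasoning:
perfect 5th: 5 letter names, 7 semitones
Letter: E - 4 → A
Pitch: Eb - 7 semitones, spelled as an A → Ab
= Ab


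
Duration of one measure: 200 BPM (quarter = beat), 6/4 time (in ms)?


Step by step:
Quarter-note beat duration = 60000 / 200 ms
Beats per measure (6/4) = 6
One measure = 6 × 60000 / 200 = 360000 / 200 ms
= 1800.0 ms


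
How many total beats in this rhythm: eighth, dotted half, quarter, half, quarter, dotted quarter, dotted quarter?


Solution.
Beat values:
  eighth = 0.5 beats
  dotted half = 3 beats
  quarter = 1 beat
  half = 2 beats
  quarter = 1 beat
  dotted quarter = 1.5 beats
  dotted quarter = 1.5 beats
Sum = 0.5 + 3 + 1 + 2 + 1 + 1.5 + 1.5
= 10.5 beats


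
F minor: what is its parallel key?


Parallel keys share the same tonic but differ in mode
F minor → parallel is F major
= F major


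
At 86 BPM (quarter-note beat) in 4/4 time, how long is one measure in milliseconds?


Solution.
Quarter-note beat duration = 60000 / 86 ms
Beats per measure (4/4) = 4
One measure = 4 × 60000 / 86 = 240000 / 86 ms
= 2790.7 ms


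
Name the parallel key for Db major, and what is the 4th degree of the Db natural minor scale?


Solution.
Parallel keys share the same tonic but differ in mode
Db major → parallel is Db minor
Db natural minor scale: Db Eb Fb Gb Ab Bbb Cb
= Db minor; 4th degree = Gb


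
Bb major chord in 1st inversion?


Reasoning:
Root position: Bb D F
1st inversion: move root up an octave
Bass note: D
Notes (bottom to top) = D F Bb


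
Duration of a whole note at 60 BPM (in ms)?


One quarter-note beat = 60000 / BPM = 60000 / 60 ms
Whole note = 4 × quarter note
Duration = 4 × 60000 / 60 = 240000 / 60
= 4000.0 ms


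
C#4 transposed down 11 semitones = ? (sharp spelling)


Step by step:
C#4: chromatic position 1 in octave 4 → absolute = 4×12 + 1 = 49
Transpose down 11: 49 - 11 = 38
38 = 3×12 + 2 → D in octave 3
Result = D3


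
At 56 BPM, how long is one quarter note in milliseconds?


One quarter-note beat = 60000 / BPM = 60000 / 56 ms
Duration = 60000 / 56
= 1071.4 ms


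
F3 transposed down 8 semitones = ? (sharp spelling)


Step by step:
F3: chromatic position 5 in octave 3 → absolute = 3×12 + 5 = 41
Transpose down 8: 41 - 8 = 33
33 = 2×12 + 9 → A in octave 2
Result = A2


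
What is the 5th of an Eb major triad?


Major triad = root + major 3rd (4 semitones) + perfect 5th (7 semitones)
A triad on Eb stacks thirds, so the chord tones use letter names E-G-B
Root: Eb
Major 3rd above Eb: G
Perfect 5th above Eb: Bb
The 5th = Bb


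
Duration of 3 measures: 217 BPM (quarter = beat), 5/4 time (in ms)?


Reasoning:
Quarter-note beat duration = 60000 / 217 ms
Beats per measure (5/4) = 5
One measure = 5 × 60000 / 217 = 300000 / 217 ms
3 measures = 3 × 300000 / 217 = 900000 / 217
= 4147.5 ms


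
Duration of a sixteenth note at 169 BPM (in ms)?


Step by step:
One quarter-note beat = 60000 / BPM = 60000 / 169 ms
Sixteenth note = 1/4 × quarter note
Duration = 1/4 × 60000 / 169 = 15000 / 169
= 88.8 ms


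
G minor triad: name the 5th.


Minor triad = root + minor 3rd (3 semitones) + perfect 5th (7 semitones)
A triad on G stacks thirds, so the chord tones use letter names G-B-D
Root: G
Minor 3rd above G: Bb
Perfect 5th above G: D
The 5th = D


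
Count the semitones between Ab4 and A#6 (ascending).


Absolute semitone position = octave×12 + chromatic position
Ab4: 4×12 + 8 = 56
A#6: 6×12 + 10 = 82
Difference = 82 - 56 = 26
= 26 semitones


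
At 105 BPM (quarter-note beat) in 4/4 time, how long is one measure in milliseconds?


Reasoning:
Quarter-note beat duration = 60000 / 105 ms
Beats per measure (4/4) = 4
One measure = 4 × 60000 / 105 = 240000 / 105 ms
= 2285.7 ms


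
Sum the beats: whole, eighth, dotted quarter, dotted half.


Let's work it out.
Beat values:
  whole = 4 beats
  eighth = 0.5 beats
  dotted quarter = 1.5 beats
  dotted half = 3 beats
Sum = 4 + 0.5 + 1.5 + 3
= 9 beats


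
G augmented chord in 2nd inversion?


Reasoning:
Root position: G B D#
2nd inversion: move root and 3rd up an octave
Bass note: D#
Notes (bottom to top) = D# G B


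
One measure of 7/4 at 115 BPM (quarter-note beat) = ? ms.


Step by step:
Quarter-note beat duration = 60000 / 115 ms
Beats per measure (7/4) = 7
One measure = 7 × 60000 / 115 = 420000 / 115 ms
= 3652.2 ms


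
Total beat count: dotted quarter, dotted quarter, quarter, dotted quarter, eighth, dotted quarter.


Beat values:
  dotted quarter = 1.5 beats
  dotted quarter = 1.5 beats
  quarter = 1 beat
  dotted quarter = 1.5 beats
  eighth = 0.5 beats
  dotted quarter = 1.5 beats
Sum = 1.5 + 1.5 + 1 + 1.5 + 0.5 + 1.5
= 7.5 beats


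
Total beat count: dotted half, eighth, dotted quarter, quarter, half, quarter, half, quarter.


Beat values:
  dotted half = 3 beats
  eighth = 0.5 beats
  dotted quarter = 1.5 beats
  quarter = 1 beat
  half = 2 beats
  quarter = 1 beat
  half = 2 beats
  quarter = 1 beat
Sum = 3 + 0.5 + 1.5 + 1 + 2 + 1 + 2 + 1
= 12 beats


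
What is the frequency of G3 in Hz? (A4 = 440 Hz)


Reasoning:
f = 440 × 2^(n/12) where n = semitones from A4
G3: -14 semitones from A4
f = 440 × 2^(-14/12)
f = 196.00 Hz


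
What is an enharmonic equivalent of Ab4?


Solution.
Enharmonic notes sound the same pitch but are spelled with different letter names
Ab and G# name the same pitch class
= G#4


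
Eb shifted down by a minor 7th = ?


minor 7th: 7 letter names, 10 semitones
Letter: E - 6 → F
Pitch: Eb - 10 semitones, spelled as an F → F
= F


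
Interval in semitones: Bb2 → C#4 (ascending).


Step by step:
Absolute semitone position = octave×12 + chromatic position
Bb2: 2×12 + 10 = 34
C#4: 4×12 + 1 = 49
Difference = 49 - 34 = 15
= 15 semitones


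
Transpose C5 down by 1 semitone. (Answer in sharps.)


Working:
C5: chromatic position 0 in octave 5 → absolute = 5×12 + 0 = 60
Transpose down 1: 60 - 1 = 59
59 = 4×12 + 11 → B in octave 4
Result = B4


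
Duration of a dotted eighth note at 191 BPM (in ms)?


Step by step:
One quarter-note beat = 60000 / BPM = 60000 / 191 ms
Dotted eighth note = 3/4 × quarter note
Duration = 3/4 × 60000 / 191 = 45000 / 191
= 235.6 ms


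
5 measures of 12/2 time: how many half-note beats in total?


Time signature 12/2: the bottom number 2 means the half note gets one count
The top number 12 means 12 half-note beats per measure
Total = 12 × 5 measures
= 60 half-note beats


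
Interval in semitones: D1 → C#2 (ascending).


Step by step:
Absolute semitone position = octave×12 + chromatic position
D1: 1×12 + 2 = 14
C#2: 2×12 + 1 = 25
Difference = 25 - 14 = 11
= 11 semitones


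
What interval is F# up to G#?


Solution.
Letter names: F → G spans 2 letter names → a 2nd
Semitones: F# → G# = 2 half-steps
A 2nd of 2 semitones is a major 2nd
= major 2nd


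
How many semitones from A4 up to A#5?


Absolute semitone position = octave×12 + chromatic position
A4: 4×12 + 9 = 57
A#5: 5×12 + 10 = 70
Difference = 70 - 57 = 13
= 13 semitones


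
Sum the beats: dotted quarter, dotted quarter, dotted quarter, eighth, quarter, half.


Solution.
Beat values:
  dotted quarter = 1.5 beats
  dotted quarter = 1.5 beats
  dotted quarter = 1.5 beats
  eighth = 0.5 beats
  quarter = 1 beat
  half = 2 beats
Sum = 1.5 + 1.5 + 1.5 + 0.5 + 1 + 2
= 8 beats


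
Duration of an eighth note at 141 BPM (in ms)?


Working:
One quarter-note beat = 60000 / BPM = 60000 / 141 ms
Eighth note = 1/2 × quarter note
Duration = 1/2 × 60000 / 141 = 30000 / 141
= 212.8 ms


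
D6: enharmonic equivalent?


Reasoning:
Enharmonic notes sound the same pitch but are spelled with different letter names
D and C## name the same pitch class
= C##6
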